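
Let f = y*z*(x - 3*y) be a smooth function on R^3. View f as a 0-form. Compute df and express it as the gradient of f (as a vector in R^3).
df = (y*z) dx + (z*(x - 6*y)) dy + (y*(x - 3*y)) dz; grad f = (y*z, z*(x - 6*y), y*(x - 3*y))

For a 0-form f, d f = (∂f/∂x) dx + (∂f/∂y) dy + (∂f/∂z) dz. The components of the vector representation are exactly the entries of grad f in Cartesian coordinates:
  ∂f/∂x = y*z
  ∂f/∂y = z*(x - 6*y)
  ∂f/∂z = y*(x - 3*y).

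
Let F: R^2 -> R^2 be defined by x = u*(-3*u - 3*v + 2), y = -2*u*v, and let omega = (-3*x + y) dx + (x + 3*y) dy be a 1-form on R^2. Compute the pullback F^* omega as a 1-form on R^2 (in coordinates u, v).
F^* omega = (u*(-54*u^2 - 63*u*v + 54*u - 3*v^2 + 28*v - 12)) du + (u^2*(-21*u - 3*v + 14)) dv

Using F^*(f dg) = (f ∘ F) d(g ∘ F), substitute each coordinate x_i by F_i(u, v) in f_i, and replace dx_i by d F_i = (∂F_i/∂u) du + (∂F_i/∂v) dv.
  For the x component: f_1(F) = u*(9*u + 7*v - 6); d F_1 = (-6*u - 3*v + 2) du + (-3*u) dv
  For the y component: f_2(F) = u*(-3*u - 9*v + 2); d F_2 = (-2*v) du + (-2*u) dv
Combining and collecting du, dv coefficients:
  coeff of du: u*(-54*u^2 - 63*u*v + 54*u - 3*v^2 + 28*v - 12)
  coeff of dv: u^2*(-21*u - 3*v + 14)
F^* omega = (u*(-54*u^2 - 63*u*v + 54*u - 3*v^2 + 28*v - 12)) du + (u^2*(-21*u - 3*v + 14)) dv.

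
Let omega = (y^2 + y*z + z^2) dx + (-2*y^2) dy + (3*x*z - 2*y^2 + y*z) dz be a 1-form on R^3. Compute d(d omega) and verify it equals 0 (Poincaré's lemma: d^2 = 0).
d(d omega) = 0

Step 1: d omega = sum_{i<j} (∂f_j/∂x_i - ∂f_i/∂x_j) dx_i ∧ dx_j:
  coeff of dx ∧ dy: -2*y - z
  coeff of dx ∧ dz: -y + z
  coeff of dy ∧ dz: -4*y + z
Step 2: Apply d again to each 2-form coefficient. The only possible 3-form in R^3 is dx ∧ dy ∧ dz, with coefficient
  ∂(coeff of dy∧dz)/∂x - ∂(coeff of dx∧dz)/∂y + ∂(coeff of dx∧dy)/∂z
  = ∂/∂x (-4*y + z) - ∂/∂y (-y + z) + ∂/∂z (-2*y - z).
Each of these terms simplifies to sums of mixed partials that cancel in pairs. The result is 0 (by equality of mixed partials for smooth functions — Schwarz / Clairaut).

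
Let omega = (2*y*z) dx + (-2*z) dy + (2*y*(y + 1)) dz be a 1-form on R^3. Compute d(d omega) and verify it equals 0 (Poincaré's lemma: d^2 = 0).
d(d omega) = 0

Step 1: d omega = sum_{i<j} (∂f_j/∂x_i - ∂f_i/∂x_j) dx_i ∧ dx_j:
  coeff of dx ∧ dy: -2*z
  coeff of dx ∧ dz: -2*y
  coeff of dy ∧ dz: 4*y + 4
Step 2: Apply d again to each 2-form coefficient. The only possible 3-form in R^3 is dx ∧ dy ∧ dz, with coefficient
  ∂(coeff of dy∧dz)/∂x - ∂(coeff of dx∧dz)/∂y + ∂(coeff of dx∧dy)/∂z
  = ∂/∂x (4*y + 4) - ∂/∂y (-2*y) + ∂/∂z (-2*z).
Each of these terms simplifies to sums of mixed partials that cancel in pairs. The result is 0 (by equality of mixed partials for smooth functions — Schwarz / Clairaut).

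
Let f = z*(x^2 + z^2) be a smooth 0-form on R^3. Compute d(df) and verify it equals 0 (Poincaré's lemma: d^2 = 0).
d(df) = 0

Step 1: df = sum_i (∂f/∂x_i) dx_i = (2*x*z) dx + (0) dy + (x^2 + 3*z^2) dz.
Step 2: Apply d again. Using the 1-form formula, the coefficient of dx ∧ dy in d(df) is ∂^2 f/∂x ∂y - ∂^2 f/∂y ∂x = (0) - (0) = 0 (equality of mixed partials for smooth f).
Similarly for dx ∧ dz and dy ∧ dz — all coefficients vanish. So d(df) = 0.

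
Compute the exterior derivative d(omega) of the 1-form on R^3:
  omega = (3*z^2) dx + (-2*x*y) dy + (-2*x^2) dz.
d(omega) = (-2*y) dx ∧ dy + (-4*x - 6*z) dx ∧ dz

For a 1-form omega = sum_i f_i dx_i, the exterior derivative is
  d(omega) = sum_{i < j} (∂f_j/∂x_i - ∂f_i/∂x_j) dx_i ∧ dx_j.
  coefficient of dx ∧ dy: ∂f_2/∂x - ∂f_1/∂y = ∂(-2*x*y)/∂x - ∂(3*z^2)/∂y = -2*y
  coefficient of dx ∧ dz: ∂f_3/∂x - ∂f_1/∂z = ∂(-2*x^2)/∂x - ∂(3*z^2)/∂z = -4*x - 6*z
Assembling: d(omega) = (-2*y) dx ∧ dy + (-4*x - 6*z) dx ∧ dz.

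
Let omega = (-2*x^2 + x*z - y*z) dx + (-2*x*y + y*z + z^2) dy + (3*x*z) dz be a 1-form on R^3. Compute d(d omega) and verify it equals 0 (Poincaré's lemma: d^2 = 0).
d(d omega) = 0

Step 1: d omega = sum_{i<j} (∂f_j/∂x_i - ∂f_i/∂x_j) dx_i ∧ dx_j:
  coeff of dx ∧ dy: -2*y + z
  coeff of dx ∧ dz: -x + y + 3*z
  coeff of dy ∧ dz: -y - 2*z
Step 2: Apply d again to each 2-form coefficient. The only possible 3-form in R^3 is dx ∧ dy ∧ dz, with coefficient
  ∂(coeff of dy∧dz)/∂x - ∂(coeff of dx∧dz)/∂y + ∂(coeff of dx∧dy)/∂z
  = ∂/∂x (-y - 2*z) - ∂/∂y (-x + y + 3*z) + ∂/∂z (-2*y + z).
Each of these terms simplifies to sums of mixed partials that cancel in pairs. The result is 0 (by equality of mixed partials for smooth functions — Schwarz / Clairaut).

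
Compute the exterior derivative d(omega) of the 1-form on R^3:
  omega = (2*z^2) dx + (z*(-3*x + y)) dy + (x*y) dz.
d(omega) = (-3*z) dx ∧ dy + (y - 4*z) dx ∧ dz + (4*x - y) dy ∧ dz

For a 1-form omega = sum_i f_i dx_i, the exterior derivative is
  d(omega) = sum_{i < j} (∂f_j/∂x_i - ∂f_i/∂x_j) dx_i ∧ dx_j.
  coefficient of dx ∧ dy: ∂f_2/∂x - ∂f_1/∂y = ∂(z*(-3*x + y))/∂x - ∂(2*z^2)/∂y = -3*z
  coefficient of dx ∧ dz: ∂f_3/∂x - ∂f_1/∂z = ∂(x*y)/∂x - ∂(2*z^2)/∂z = y - 4*z
  coefficient of dy ∧ dz: ∂f_3/∂y - ∂f_2/∂z = ∂(x*y)/∂y - ∂(z*(-3*x + y))/∂z = 4*x - y
Assembling: d(omega) = (-3*z) dx ∧ dy + (y - 4*z) dx ∧ dz + (4*x - y) dy ∧ dz.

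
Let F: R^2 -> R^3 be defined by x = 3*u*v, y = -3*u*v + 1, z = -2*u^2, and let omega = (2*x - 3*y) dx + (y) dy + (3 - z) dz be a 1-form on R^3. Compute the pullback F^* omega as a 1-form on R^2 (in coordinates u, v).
F^* omega = (-8*u^3 + 54*u*v^2 - 12*u - 12*v) du + (6*u*(9*u*v - 2)) dv

Using F^*(f dg) = (f ∘ F) d(g ∘ F), substitute each coordinate x_i by F_i(u, v) in f_i, and replace dx_i by d F_i = (∂F_i/∂u) du + (∂F_i/∂v) dv.
  For the x component: f_1(F) = 15*u*v - 3; d F_1 = (3*v) du + (3*u) dv
  For the y component: f_2(F) = -3*u*v + 1; d F_2 = (-3*v) du + (-3*u) dv
  For the z component: f_3(F) = 2*u^2 + 3; d F_3 = (-4*u) du + (0) dv
Combining and collecting du, dv coefficients:
  coeff of du: -8*u^3 + 54*u*v^2 - 12*u - 12*v
  coeff of dv: 6*u*(9*u*v - 2)
F^* omega = (-8*u^3 + 54*u*v^2 - 12*u - 12*v) du + (6*u*(9*u*v - 2)) dv.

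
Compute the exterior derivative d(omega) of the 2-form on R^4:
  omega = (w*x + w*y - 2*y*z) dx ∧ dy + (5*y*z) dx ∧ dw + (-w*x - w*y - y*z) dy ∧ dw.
d(omega) = (-2*y) dx ∧ dy ∧ dz + (-w + x + y - 5*z) dx ∧ dy ∧ dw + (-5*y) dx ∧ dz ∧ dw + (y) dy ∧ dz ∧ dw

For a 2-form omega = sum_{i<j} g_{ij} dx_i ∧ dx_j, the exterior derivative is
  d(omega) = sum_{i<j} d(g_{ij}) ∧ dx_i ∧ dx_j = sum_{i<j, k} (∂g_{ij}/∂x_k) dx_k ∧ dx_i ∧ dx_j.
Expand each term, using dx_k ∧ dx_i ∧ dx_j = sgn(permutation) dx_{(a)} ∧ dx_{(b)} ∧ dx_{(c)} with (a < b < c) sorted:
  d(w*x + w*y - 2*y*z) includes (∂/∂z)(w*x + w*y - 2*y*z) dz = (-2*y) dz, which multiplied by dx ∧ dy gives (-2*y) dx ∧ dy ∧ dz
  d(w*x + w*y - 2*y*z) includes (∂/∂w)(w*x + w*y - 2*y*z) dw = (x + y) dw, which multiplied by dx ∧ dy gives (x + y) dx ∧ dy ∧ dw
  d(5*y*z) includes (∂/∂y)(5*y*z) dy = (5*z) dy, which multiplied by dx ∧ dw gives (-5*z) dx ∧ dy ∧ dw
  d(5*y*z) includes (∂/∂z)(5*y*z) dz = (5*y) dz, which multiplied by dx ∧ dw gives (-5*y) dx ∧ dz ∧ dw
  d(-w*x - w*y - y*z) includes (∂/∂x)(-w*x - w*y - y*z) dx = (-w) dx, which multiplied by dy ∧ dw gives (-w) dx ∧ dy ∧ dw
  d(-w*x - w*y - y*z) includes (∂/∂z)(-w*x - w*y - y*z) dz = (-y) dz, which multiplied by dy ∧ dw gives (y) dy ∧ dz ∧ dw
Collecting like 3-forms: d(omega) = (-2*y) dx ∧ dy ∧ dz + (-w + x + y - 5*z) dx ∧ dy ∧ dw + (-5*y) dx ∧ dz ∧ dw + (y) dy ∧ dz ∧ dw.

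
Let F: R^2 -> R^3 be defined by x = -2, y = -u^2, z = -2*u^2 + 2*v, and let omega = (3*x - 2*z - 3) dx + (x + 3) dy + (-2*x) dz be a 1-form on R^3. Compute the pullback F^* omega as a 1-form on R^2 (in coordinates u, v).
F^* omega = (-18*u) du + (8) dv

Using F^*(f dg) = (f ∘ F) d(g ∘ F), substitute each coordinate x_i by F_i(u, v) in f_i, and replace dx_i by d F_i = (∂F_i/∂u) du + (∂F_i/∂v) dv.
  For the x component: f_1(F) = 4*u^2 - 4*v - 9; d F_1 = (0) du + (0) dv
  For the y component: f_2(F) = 1; d F_2 = (-2*u) du + (0) dv
  For the z component: f_3(F) = 4; d F_3 = (-4*u) du + (2) dv
Combining and collecting du, dv coefficients:
  coeff of du: -18*u
  coeff of dv: 8
F^* omega = (-18*u) du + (8) dv.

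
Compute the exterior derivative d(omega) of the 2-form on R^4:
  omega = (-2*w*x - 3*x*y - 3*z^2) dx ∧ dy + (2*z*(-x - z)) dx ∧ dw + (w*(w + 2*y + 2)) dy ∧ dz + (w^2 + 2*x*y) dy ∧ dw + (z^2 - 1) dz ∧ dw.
d(omega) = (-6*z) dx ∧ dy ∧ dz + (-2*x + 2*y) dx ∧ dy ∧ dw + (2*x + 4*z) dx ∧ dz ∧ dw + (2*w + 2*y + 2) dy ∧ dz ∧ dw

For a 2-form omega = sum_{i<j} g_{ij} dx_i ∧ dx_j, the exterior derivative is
  d(omega) = sum_{i<j} d(g_{ij}) ∧ dx_i ∧ dx_j = sum_{i<j, k} (∂g_{ij}/∂x_k) dx_k ∧ dx_i ∧ dx_j.
Expand each term, using dx_k ∧ dx_i ∧ dx_j = sgn(permutation) dx_{(a)} ∧ dx_{(b)} ∧ dx_{(c)} with (a < b < c) sorted:
  d(-2*w*x - 3*x*y - 3*z^2) includes (∂/∂z)(-2*w*x - 3*x*y - 3*z^2) dz = (-6*z) dz, which multiplied by dx ∧ dy gives (-6*z) dx ∧ dy ∧ dz
  d(-2*w*x - 3*x*y - 3*z^2) includes (∂/∂w)(-2*w*x - 3*x*y - 3*z^2) dw = (-2*x) dw, which multiplied by dx ∧ dy gives (-2*x) dx ∧ dy ∧ dw
  d(2*z*(-x - z)) includes (∂/∂z)(2*z*(-x - z)) dz = (-2*x - 4*z) dz, which multiplied by dx ∧ dw gives (2*x + 4*z) dx ∧ dz ∧ dw
  d(w*(w + 2*y + 2)) includes (∂/∂w)(w*(w + 2*y + 2)) dw = (2*w + 2*y + 2) dw, which multiplied by dy ∧ dz gives (2*w + 2*y + 2) dy ∧ dz ∧ dw
  d(w^2 + 2*x*y) includes (∂/∂x)(w^2 + 2*x*y) dx = (2*y) dx, which multiplied by dy ∧ dw gives (2*y) dx ∧ dy ∧ dw
Collecting like 3-forms: d(omega) = (-6*z) dx ∧ dy ∧ dz + (-2*x + 2*y) dx ∧ dy ∧ dw + (2*x + 4*z) dx ∧ dz ∧ dw + (2*w + 2*y + 2) dy ∧ dz ∧ dw.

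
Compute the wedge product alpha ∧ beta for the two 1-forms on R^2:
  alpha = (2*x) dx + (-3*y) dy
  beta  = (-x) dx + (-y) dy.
alpha ∧ beta = (-5*x*y) dx ∧ dy

Distribute the wedge, using dx_i ∧ dx_j = -dx_j ∧ dx_i and dx_i ∧ dx_i = 0. For each pair (i, j) with i < j, the coefficient of dx_i ∧ dx_j in alpha ∧ beta is (alpha_i * beta_j - alpha_j * beta_i). Collecting: alpha ∧ beta = (-5*x*y) dx ∧ dy.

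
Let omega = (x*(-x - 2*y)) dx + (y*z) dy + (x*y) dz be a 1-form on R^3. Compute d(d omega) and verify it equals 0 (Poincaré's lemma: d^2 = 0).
d(d omega) = 0

Step 1: d omega = sum_{i<j} (∂f_j/∂x_i - ∂f_i/∂x_j) dx_i ∧ dx_j:
  coeff of dx ∧ dy: 2*x
  coeff of dx ∧ dz: y
  coeff of dy ∧ dz: x - y
Step 2: Apply d again to each 2-form coefficient. The only possible 3-form in R^3 is dx ∧ dy ∧ dz, with coefficient
  ∂(coeff of dy∧dz)/∂x - ∂(coeff of dx∧dz)/∂y + ∂(coeff of dx∧dy)/∂z
  = ∂/∂x (x - y) - ∂/∂y (y) + ∂/∂z (2*x).
Each of these terms simplifies to sums of mixed partials that cancel in pairs. The result is 0 (by equality of mixed partials for smooth functions — Schwarz / Clairaut).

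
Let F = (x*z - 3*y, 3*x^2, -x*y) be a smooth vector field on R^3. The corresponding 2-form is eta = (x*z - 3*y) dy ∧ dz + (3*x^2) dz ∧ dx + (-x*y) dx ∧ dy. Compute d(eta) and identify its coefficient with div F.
d(eta) = (z) dx ∧ dy ∧ dz; div F = z

For a 2-form in R^3 of the form above, applying d gives a 3-form with coefficient ∂P/∂x + ∂Q/∂y + ∂R/∂z:
  ∂P/∂x = z
  ∂Q/∂y = 0
  ∂R/∂z = 0
Sum = z, which is exactly div F.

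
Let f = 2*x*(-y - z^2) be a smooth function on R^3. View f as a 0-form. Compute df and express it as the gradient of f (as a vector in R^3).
df = (-2*y - 2*z^2) dx + (-2*x) dy + (-4*x*z) dz; grad f = (-2*y - 2*z^2, -2*x, -4*x*z)

For a 0-form f, d f = (∂f/∂x) dx + (∂f/∂y) dy + (∂f/∂z) dz. The components of the vector representation are exactly the entries of grad f in Cartesian coordinates:
  ∂f/∂x = -2*y - 2*z^2
  ∂f/∂y = -2*x
  ∂f/∂z = -4*x*z.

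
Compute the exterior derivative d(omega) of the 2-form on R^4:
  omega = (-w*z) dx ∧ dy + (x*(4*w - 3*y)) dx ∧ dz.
d(omega) = (-w + 3*x) dx ∧ dy ∧ dz + (-z) dx ∧ dy ∧ dw + (4*x) dx ∧ dz ∧ dw

For a 2-form omega = sum_{i<j} g_{ij} dx_i ∧ dx_j, the exterior derivative is
  d(omega) = sum_{i<j} d(g_{ij}) ∧ dx_i ∧ dx_j = sum_{i<j, k} (∂g_{ij}/∂x_k) dx_k ∧ dx_i ∧ dx_j.
Expand each term, using dx_k ∧ dx_i ∧ dx_j = sgn(permutation) dx_{(a)} ∧ dx_{(b)} ∧ dx_{(c)} with (a < b < c) sorted:
  d(-w*z) includes (∂/∂z)(-w*z) dz = (-w) dz, which multiplied by dx ∧ dy gives (-w) dx ∧ dy ∧ dz
  d(-w*z) includes (∂/∂w)(-w*z) dw = (-z) dw, which multiplied by dx ∧ dy gives (-z) dx ∧ dy ∧ dw
  d(x*(4*w - 3*y)) includes (∂/∂y)(x*(4*w - 3*y)) dy = (-3*x) dy, which multiplied by dx ∧ dz gives (3*x) dx ∧ dy ∧ dz
  d(x*(4*w - 3*y)) includes (∂/∂w)(x*(4*w - 3*y)) dw = (4*x) dw, which multiplied by dx ∧ dz gives (4*x) dx ∧ dz ∧ dw
Collecting like 3-forms: d(omega) = (-w + 3*x) dx ∧ dy ∧ dz + (-z) dx ∧ dy ∧ dw + (4*x) dx ∧ dz ∧ dw.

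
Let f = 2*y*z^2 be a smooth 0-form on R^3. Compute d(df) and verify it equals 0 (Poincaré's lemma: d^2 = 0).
d(df) = 0

Step 1: df = sum_i (∂f/∂x_i) dx_i = (0) dx + (2*z^2) dy + (4*y*z) dz.
Step 2: Apply d again. Using the 1-form formula, the coefficient of dx ∧ dy in d(df) is ∂^2 f/∂x ∂y - ∂^2 f/∂y ∂x = (0) - (0) = 0 (equality of mixed partials for smooth f).
Similarly for dx ∧ dz and dy ∧ dz — all coefficients vanish. So d(df) = 0.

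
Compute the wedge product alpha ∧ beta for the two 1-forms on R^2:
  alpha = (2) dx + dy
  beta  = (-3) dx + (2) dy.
alpha ∧ beta = (7) dx ∧ dy

Distribute the wedge, using dx_i ∧ dx_j = -dx_j ∧ dx_i and dx_i ∧ dx_i = 0. For each pair (i, j) with i < j, the coefficient of dx_i ∧ dx_j in alpha ∧ beta is (alpha_i * beta_j - alpha_j * beta_i). Collecting: alpha ∧ beta = (7) dx ∧ dy.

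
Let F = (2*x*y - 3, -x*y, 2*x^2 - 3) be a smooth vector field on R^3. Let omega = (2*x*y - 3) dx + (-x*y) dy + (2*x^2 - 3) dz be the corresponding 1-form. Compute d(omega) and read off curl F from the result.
d(omega) = (0) dy ∧ dz + (-4*x) dz ∧ dx + (-2*x - y) dx ∧ dy; curl F = (0, -4*x, -2*x - y)

d omega = sum_{i<j} (∂f_j/∂x_i - ∂f_i/∂x_j) dx_i ∧ dx_j. Under the identification (dy ∧ dz, dz ∧ dx, dx ∧ dy) ↔ (e_x, e_y, e_z), the coefficients are exactly the components of curl F. Compute:
  ∂R/∂y - ∂Q/∂z = (0) - (0) = 0
  ∂P/∂z - ∂R/∂x = (0) - (4*x) = -4*x
  ∂Q/∂x - ∂P/∂y = (-y) - (2*x) = -2*x - y.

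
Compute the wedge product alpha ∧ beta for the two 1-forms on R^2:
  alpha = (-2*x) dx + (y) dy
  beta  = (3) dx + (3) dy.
alpha ∧ beta = (-6*x - 3*y) dx ∧ dy

Distribute the wedge, using dx_i ∧ dx_j = -dx_j ∧ dx_i and dx_i ∧ dx_i = 0. For each pair (i, j) with i < j, the coefficient of dx_i ∧ dx_j in alpha ∧ beta is (alpha_i * beta_j - alpha_j * beta_i). Collecting: alpha ∧ beta = (-6*x - 3*y) dx ∧ dy.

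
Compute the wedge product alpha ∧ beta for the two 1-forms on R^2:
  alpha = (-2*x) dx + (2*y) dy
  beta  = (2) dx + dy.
alpha ∧ beta = (-2*x - 4*y) dx ∧ dy

Distribute the wedge, using dx_i ∧ dx_j = -dx_j ∧ dx_i and dx_i ∧ dx_i = 0. For each pair (i, j) with i < j, the coefficient of dx_i ∧ dx_j in alpha ∧ beta is (alpha_i * beta_j - alpha_j * beta_i). Collecting: alpha ∧ beta = (-2*x - 4*y) dx ∧ dy.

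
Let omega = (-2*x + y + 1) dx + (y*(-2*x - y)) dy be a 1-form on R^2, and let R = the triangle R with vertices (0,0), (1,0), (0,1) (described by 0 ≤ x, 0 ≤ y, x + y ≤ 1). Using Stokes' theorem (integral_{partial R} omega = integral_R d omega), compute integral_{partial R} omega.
integral_(partial R) omega = -5/6

Stokes: integral_partial_R omega = integral_R d omega with d omega = (∂Q/∂x - ∂P/∂y) dx ∧ dy.
  ∂Q/∂x = -2*y
  ∂P/∂y = 1
  integrand = ∂Q/∂x - ∂P/∂y = -2*y - 1.
Integrating over R: integral_0^1 integral_0^{1-x} (-2*y - 1) dy dx = -5/6.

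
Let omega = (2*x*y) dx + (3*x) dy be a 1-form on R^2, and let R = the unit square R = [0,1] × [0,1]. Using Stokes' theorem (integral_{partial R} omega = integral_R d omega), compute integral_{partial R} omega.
integral_(partial R) omega = 2

Stokes: integral_partial_R omega = integral_R d omega with d omega = (∂Q/∂x - ∂P/∂y) dx ∧ dy.
  ∂Q/∂x = 3
  ∂P/∂y = 2*x
  integrand = ∂Q/∂x - ∂P/∂y = 3 - 2*x.
Integrating over R: integral_0^1 integral_0^1 (3 - 2*x) dx dy = 2.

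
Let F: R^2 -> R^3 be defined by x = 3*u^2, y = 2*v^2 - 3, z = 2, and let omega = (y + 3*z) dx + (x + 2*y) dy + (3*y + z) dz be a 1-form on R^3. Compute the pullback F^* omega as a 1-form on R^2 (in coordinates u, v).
F^* omega = (6*u*(2*v^2 + 3)) du + (4*v*(3*u^2 + 4*v^2 - 6)) dv

Using F^*(f dg) = (f ∘ F) d(g ∘ F), substitute each coordinate x_i by F_i(u, v) in f_i, and replace dx_i by d F_i = (∂F_i/∂u) du + (∂F_i/∂v) dv.
  For the x component: f_1(F) = 2*v^2 + 3; d F_1 = (6*u) du + (0) dv
  For the y component: f_2(F) = 3*u^2 + 4*v^2 - 6; d F_2 = (0) du + (4*v) dv
  For the z component: f_3(F) = 6*v^2 - 7; d F_3 = (0) du + (0) dv
Combining and collecting du, dv coefficients:
  coeff of du: 6*u*(2*v^2 + 3)
  coeff of dv: 4*v*(3*u^2 + 4*v^2 - 6)
F^* omega = (6*u*(2*v^2 + 3)) du + (4*v*(3*u^2 + 4*v^2 - 6)) dv.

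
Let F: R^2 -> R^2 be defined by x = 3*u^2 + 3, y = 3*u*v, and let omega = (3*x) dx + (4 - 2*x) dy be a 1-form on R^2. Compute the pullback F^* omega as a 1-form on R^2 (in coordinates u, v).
F^* omega = (54*u^3 - 18*u^2*v + 54*u - 6*v) du + (-18*u^3 - 6*u) dv

Using F^*(f dg) = (f ∘ F) d(g ∘ F), substitute each coordinate x_i by F_i(u, v) in f_i, and replace dx_i by d F_i = (∂F_i/∂u) du + (∂F_i/∂v) dv.
  For the x component: f_1(F) = 9*u^2 + 9; d F_1 = (6*u) du + (0) dv
  For the y component: f_2(F) = -6*u^2 - 2; d F_2 = (3*v) du + (3*u) dv
Combining and collecting du, dv coefficients:
  coeff of du: 54*u^3 - 18*u^2*v + 54*u - 6*v
  coeff of dv: -18*u^3 - 6*u
F^* omega = (54*u^3 - 18*u^2*v + 54*u - 6*v) du + (-18*u^3 - 6*u) dv.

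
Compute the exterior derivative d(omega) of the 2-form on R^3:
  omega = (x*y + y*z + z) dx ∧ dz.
d(omega) = (-x - z) dx ∧ dy ∧ dz

For a 2-form omega = sum_{i<j} g_{ij} dx_i ∧ dx_j, the exterior derivative is
  d(omega) = sum_{i<j} d(g_{ij}) ∧ dx_i ∧ dx_j = sum_{i<j, k} (∂g_{ij}/∂x_k) dx_k ∧ dx_i ∧ dx_j.
Expand each term, using dx_k ∧ dx_i ∧ dx_j = sgn(permutation) dx_{(a)} ∧ dx_{(b)} ∧ dx_{(c)} with (a < b < c) sorted:
  d(x*y + y*z + z) includes (∂/∂y)(x*y + y*z + z) dy = (x + z) dy, which multiplied by dx ∧ dz gives (-x - z) dx ∧ dy ∧ dz
Collecting like 3-forms: d(omega) = (-x - z) dx ∧ dy ∧ dz.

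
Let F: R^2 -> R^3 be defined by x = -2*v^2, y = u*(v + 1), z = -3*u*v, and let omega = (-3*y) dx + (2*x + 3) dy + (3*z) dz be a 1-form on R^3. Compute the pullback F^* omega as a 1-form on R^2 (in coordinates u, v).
F^* omega = (27*u*v^2 - 4*v^3 - 4*v^2 + 3*v + 3) du + (u*(27*u*v + 8*v^2 + 12*v + 3)) dv

Using F^*(f dg) = (f ∘ F) d(g ∘ F), substitute each coordinate x_i by F_i(u, v) in f_i, and replace dx_i by d F_i = (∂F_i/∂u) du + (∂F_i/∂v) dv.
  For the x component: f_1(F) = 3*u*(-v - 1); d F_1 = (0) du + (-4*v) dv
  For the y component: f_2(F) = 3 - 4*v^2; d F_2 = (v + 1) du + (u) dv
  For the z component: f_3(F) = -9*u*v; d F_3 = (-3*v) du + (-3*u) dv
Combining and collecting du, dv coefficients:
  coeff of du: 27*u*v^2 - 4*v^3 - 4*v^2 + 3*v + 3
  coeff of dv: u*(27*u*v + 8*v^2 + 12*v + 3)
F^* omega = (27*u*v^2 - 4*v^3 - 4*v^2 + 3*v + 3) du + (u*(27*u*v + 8*v^2 + 12*v + 3)) dv.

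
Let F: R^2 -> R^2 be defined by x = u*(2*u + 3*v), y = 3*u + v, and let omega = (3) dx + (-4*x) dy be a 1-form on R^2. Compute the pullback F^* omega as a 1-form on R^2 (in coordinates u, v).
F^* omega = (-24*u^2 - 36*u*v + 12*u + 9*v) du + (u*(-8*u - 12*v + 9)) dv

Using F^*(f dg) = (f ∘ F) d(g ∘ F), substitute each coordinate x_i by F_i(u, v) in f_i, and replace dx_i by d F_i = (∂F_i/∂u) du + (∂F_i/∂v) dv.
  For the x component: f_1(F) = 3; d F_1 = (4*u + 3*v) du + (3*u) dv
  For the y component: f_2(F) = 4*u*(-2*u - 3*v); d F_2 = (3) du + (1) dv
Combining and collecting du, dv coefficients:
  coeff of du: -24*u^2 - 36*u*v + 12*u + 9*v
  coeff of dv: u*(-8*u - 12*v + 9)
F^* omega = (-24*u^2 - 36*u*v + 12*u + 9*v) du + (u*(-8*u - 12*v + 9)) dv.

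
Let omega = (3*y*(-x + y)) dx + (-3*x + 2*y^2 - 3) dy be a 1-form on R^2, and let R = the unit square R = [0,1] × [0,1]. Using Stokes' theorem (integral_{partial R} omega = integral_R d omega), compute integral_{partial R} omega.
integral_(partial R) omega = -9/2

Stokes: integral_partial_R omega = integral_R d omega with d omega = (∂Q/∂x - ∂P/∂y) dx ∧ dy.
  ∂Q/∂x = -3
  ∂P/∂y = -3*x + 6*y
  integrand = ∂Q/∂x - ∂P/∂y = 3*x - 6*y - 3.
Integrating over R: integral_0^1 integral_0^1 (3*x - 6*y - 3) dx dy = -9/2.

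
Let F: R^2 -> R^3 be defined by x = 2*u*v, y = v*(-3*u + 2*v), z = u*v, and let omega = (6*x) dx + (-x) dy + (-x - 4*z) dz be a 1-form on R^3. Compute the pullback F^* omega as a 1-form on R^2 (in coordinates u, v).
F^* omega = (24*u*v^2) du + (8*u*v*(3*u - v)) dv

Using F^*(f dg) = (f ∘ F) d(g ∘ F), substitute each coordinate x_i by F_i(u, v) in f_i, and replace dx_i by d F_i = (∂F_i/∂u) du + (∂F_i/∂v) dv.
  For the x component: f_1(F) = 12*u*v; d F_1 = (2*v) du + (2*u) dv
  For the y component: f_2(F) = -2*u*v; d F_2 = (-3*v) du + (-3*u + 4*v) dv
  For the z component: f_3(F) = -6*u*v; d F_3 = (v) du + (u) dv
Combining and collecting du, dv coefficients:
  coeff of du: 24*u*v^2
  coeff of dv: 8*u*v*(3*u - v)
F^* omega = (24*u*v^2) du + (8*u*v*(3*u - v)) dv.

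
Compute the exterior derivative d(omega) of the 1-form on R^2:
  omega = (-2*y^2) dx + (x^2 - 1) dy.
d(omega) = (2*x + 4*y) dx ∧ dy

For a 1-form omega = sum_i f_i dx_i, the exterior derivative is
  d(omega) = sum_{i < j} (∂f_j/∂x_i - ∂f_i/∂x_j) dx_i ∧ dx_j.
  coefficient of dx ∧ dy: ∂f_2/∂x - ∂f_1/∂y = ∂(x^2 - 1)/∂x - ∂(-2*y^2)/∂y = 2*x + 4*y
Assembling: d(omega) = (2*x + 4*y) dx ∧ dy.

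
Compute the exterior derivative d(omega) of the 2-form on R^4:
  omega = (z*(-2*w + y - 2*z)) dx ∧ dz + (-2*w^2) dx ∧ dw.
d(omega) = (-z) dx ∧ dy ∧ dz + (-2*z) dx ∧ dz ∧ dw

For a 2-form omega = sum_{i<j} g_{ij} dx_i ∧ dx_j, the exterior derivative is
  d(omega) = sum_{i<j} d(g_{ij}) ∧ dx_i ∧ dx_j = sum_{i<j, k} (∂g_{ij}/∂x_k) dx_k ∧ dx_i ∧ dx_j.
Expand each term, using dx_k ∧ dx_i ∧ dx_j = sgn(permutation) dx_{(a)} ∧ dx_{(b)} ∧ dx_{(c)} with (a < b < c) sorted:
  d(z*(-2*w + y - 2*z)) includes (∂/∂y)(z*(-2*w + y - 2*z)) dy = (z) dy, which multiplied by dx ∧ dz gives (-z) dx ∧ dy ∧ dz
  d(z*(-2*w + y - 2*z)) includes (∂/∂w)(z*(-2*w + y - 2*z)) dw = (-2*z) dw, which multiplied by dx ∧ dz gives (-2*z) dx ∧ dz ∧ dw
Collecting like 3-forms: d(omega) = (-z) dx ∧ dy ∧ dz + (-2*z) dx ∧ dz ∧ dw.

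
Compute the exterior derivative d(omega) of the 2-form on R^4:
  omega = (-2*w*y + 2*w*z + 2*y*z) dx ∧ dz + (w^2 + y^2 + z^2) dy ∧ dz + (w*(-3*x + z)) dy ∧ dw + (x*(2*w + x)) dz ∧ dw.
d(omega) = (2*w - 2*z) dx ∧ dy ∧ dz + (2*w + 2*x - 2*y + 2*z) dx ∧ dz ∧ dw + (w) dy ∧ dz ∧ dw + (-3*w) dx ∧ dy ∧ dw

For a 2-form omega = sum_{i<j} g_{ij} dx_i ∧ dx_j, the exterior derivative is
  d(omega) = sum_{i<j} d(g_{ij}) ∧ dx_i ∧ dx_j = sum_{i<j, k} (∂g_{ij}/∂x_k) dx_k ∧ dx_i ∧ dx_j.
Expand each term, using dx_k ∧ dx_i ∧ dx_j = sgn(permutation) dx_{(a)} ∧ dx_{(b)} ∧ dx_{(c)} with (a < b < c) sorted:
  d(-2*w*y + 2*w*z + 2*y*z) includes (∂/∂y)(-2*w*y + 2*w*z + 2*y*z) dy = (-2*w + 2*z) dy, which multiplied by dx ∧ dz gives (2*w - 2*z) dx ∧ dy ∧ dz
  d(-2*w*y + 2*w*z + 2*y*z) includes (∂/∂w)(-2*w*y + 2*w*z + 2*y*z) dw = (-2*y + 2*z) dw, which multiplied by dx ∧ dz gives (-2*y + 2*z) dx ∧ dz ∧ dw
  d(w^2 + y^2 + z^2) includes (∂/∂w)(w^2 + y^2 + z^2) dw = (2*w) dw, which multiplied by dy ∧ dz gives (2*w) dy ∧ dz ∧ dw
  d(w*(-3*x + z)) includes (∂/∂x)(w*(-3*x + z)) dx = (-3*w) dx, which multiplied by dy ∧ dw gives (-3*w) dx ∧ dy ∧ dw
  d(w*(-3*x + z)) includes (∂/∂z)(w*(-3*x + z)) dz = (w) dz, which multiplied by dy ∧ dw gives (-w) dy ∧ dz ∧ dw
  d(x*(2*w + x)) includes (∂/∂x)(x*(2*w + x)) dx = (2*w + 2*x) dx, which multiplied by dz ∧ dw gives (2*w + 2*x) dx ∧ dz ∧ dw
Collecting like 3-forms: d(omega) = (2*w - 2*z) dx ∧ dy ∧ dz + (2*w + 2*x - 2*y + 2*z) dx ∧ dz ∧ dw + (w) dy ∧ dz ∧ dw + (-3*w) dx ∧ dy ∧ dw.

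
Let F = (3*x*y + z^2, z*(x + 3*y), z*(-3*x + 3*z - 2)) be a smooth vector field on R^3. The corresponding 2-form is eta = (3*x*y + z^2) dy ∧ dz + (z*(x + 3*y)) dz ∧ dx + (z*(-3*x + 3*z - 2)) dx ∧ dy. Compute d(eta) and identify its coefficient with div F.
d(eta) = (-3*x + 3*y + 9*z - 2) dx ∧ dy ∧ dz; div F = -3*x + 3*y + 9*z - 2

For a 2-form in R^3 of the form above, applying d gives a 3-form with coefficient ∂P/∂x + ∂Q/∂y + ∂R/∂z:
  ∂P/∂x = 3*y
  ∂Q/∂y = 3*z
  ∂R/∂z = -3*x + 6*z - 2
Sum = -3*x + 3*y + 9*z - 2, which is exactly div F.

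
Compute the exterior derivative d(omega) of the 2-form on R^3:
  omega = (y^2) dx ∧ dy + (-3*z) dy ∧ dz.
d(omega) = 0

For a 2-form omega = sum_{i<j} g_{ij} dx_i ∧ dx_j, the exterior derivative is
  d(omega) = sum_{i<j} d(g_{ij}) ∧ dx_i ∧ dx_j = sum_{i<j, k} (∂g_{ij}/∂x_k) dx_k ∧ dx_i ∧ dx_j.
Expand each term, using dx_k ∧ dx_i ∧ dx_j = sgn(permutation) dx_{(a)} ∧ dx_{(b)} ∧ dx_{(c)} with (a < b < c) sorted:

Collecting like 3-forms: d(omega) = 0.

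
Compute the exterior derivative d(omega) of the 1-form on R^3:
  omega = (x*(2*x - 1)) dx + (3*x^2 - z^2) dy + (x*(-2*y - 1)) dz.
d(omega) = (6*x) dx ∧ dy + (-2*y - 1) dx ∧ dz + (-2*x + 2*z) dy ∧ dz

For a 1-form omega = sum_i f_i dx_i, the exterior derivative is
  d(omega) = sum_{i < j} (∂f_j/∂x_i - ∂f_i/∂x_j) dx_i ∧ dx_j.
  coefficient of dx ∧ dy: ∂f_2/∂x - ∂f_1/∂y = ∂(3*x^2 - z^2)/∂x - ∂(x*(2*x - 1))/∂y = 6*x
  coefficient of dx ∧ dz: ∂f_3/∂x - ∂f_1/∂z = ∂(x*(-2*y - 1))/∂x - ∂(x*(2*x - 1))/∂z = -2*y - 1
  coefficient of dy ∧ dz: ∂f_3/∂y - ∂f_2/∂z = ∂(x*(-2*y - 1))/∂y - ∂(3*x^2 - z^2)/∂z = -2*x + 2*z
Assembling: d(omega) = (6*x) dx ∧ dy + (-2*y - 1) dx ∧ dz + (-2*x + 2*z) dy ∧ dz.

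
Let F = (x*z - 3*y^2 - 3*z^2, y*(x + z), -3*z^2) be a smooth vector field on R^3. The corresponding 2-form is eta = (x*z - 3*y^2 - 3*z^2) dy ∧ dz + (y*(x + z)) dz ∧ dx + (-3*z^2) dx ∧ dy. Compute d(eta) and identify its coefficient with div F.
d(eta) = (x - 4*z) dx ∧ dy ∧ dz; div F = x - 4*z

For a 2-form in R^3 of the form above, applying d gives a 3-form with coefficient ∂P/∂x + ∂Q/∂y + ∂R/∂z:
  ∂P/∂x = z
  ∂Q/∂y = x + z
  ∂R/∂z = -6*z
Sum = x - 4*z, which is exactly div F.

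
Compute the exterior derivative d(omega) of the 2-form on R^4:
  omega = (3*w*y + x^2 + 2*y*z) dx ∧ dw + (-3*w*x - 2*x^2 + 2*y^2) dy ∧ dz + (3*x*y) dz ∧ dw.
d(omega) = (-3*w - 2*z) dx ∧ dy ∧ dw + (y) dx ∧ dz ∧ dw + (-3*w - 4*x) dx ∧ dy ∧ dz

For a 2-form omega = sum_{i<j} g_{ij} dx_i ∧ dx_j, the exterior derivative is
  d(omega) = sum_{i<j} d(g_{ij}) ∧ dx_i ∧ dx_j = sum_{i<j, k} (∂g_{ij}/∂x_k) dx_k ∧ dx_i ∧ dx_j.
Expand each term, using dx_k ∧ dx_i ∧ dx_j = sgn(permutation) dx_{(a)} ∧ dx_{(b)} ∧ dx_{(c)} with (a < b < c) sorted:
  d(3*w*y + x^2 + 2*y*z) includes (∂/∂y)(3*w*y + x^2 + 2*y*z) dy = (3*w + 2*z) dy, which multiplied by dx ∧ dw gives (-3*w - 2*z) dx ∧ dy ∧ dw
  d(3*w*y + x^2 + 2*y*z) includes (∂/∂z)(3*w*y + x^2 + 2*y*z) dz = (2*y) dz, which multiplied by dx ∧ dw gives (-2*y) dx ∧ dz ∧ dw
  d(-3*w*x - 2*x^2 + 2*y^2) includes (∂/∂x)(-3*w*x - 2*x^2 + 2*y^2) dx = (-3*w - 4*x) dx, which multiplied by dy ∧ dz gives (-3*w - 4*x) dx ∧ dy ∧ dz
  d(-3*w*x - 2*x^2 + 2*y^2) includes (∂/∂w)(-3*w*x - 2*x^2 + 2*y^2) dw = (-3*x) dw, which multiplied by dy ∧ dz gives (-3*x) dy ∧ dz ∧ dw
  d(3*x*y) includes (∂/∂x)(3*x*y) dx = (3*y) dx, which multiplied by dz ∧ dw gives (3*y) dx ∧ dz ∧ dw
  d(3*x*y) includes (∂/∂y)(3*x*y) dy = (3*x) dy, which multiplied by dz ∧ dw gives (3*x) dy ∧ dz ∧ dw
Collecting like 3-forms: d(omega) = (-3*w - 2*z) dx ∧ dy ∧ dw + (y) dx ∧ dz ∧ dw + (-3*w - 4*x) dx ∧ dy ∧ dz.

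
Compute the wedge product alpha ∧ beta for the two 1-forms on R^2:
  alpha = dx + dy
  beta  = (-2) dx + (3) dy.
alpha ∧ beta = (5) dx ∧ dy

Distribute the wedge, using dx_i ∧ dx_j = -dx_j ∧ dx_i and dx_i ∧ dx_i = 0. For each pair (i, j) with i < j, the coefficient of dx_i ∧ dx_j in alpha ∧ beta is (alpha_i * beta_j - alpha_j * beta_i). Collecting: alpha ∧ beta = (5) dx ∧ dy.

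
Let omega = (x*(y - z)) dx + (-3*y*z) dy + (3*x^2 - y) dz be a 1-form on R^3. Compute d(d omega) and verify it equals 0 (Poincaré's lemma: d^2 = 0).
d(d omega) = 0

Step 1: d omega = sum_{i<j} (∂f_j/∂x_i - ∂f_i/∂x_j) dx_i ∧ dx_j:
  coeff of dx ∧ dy: -x
  coeff of dx ∧ dz: 7*x
  coeff of dy ∧ dz: 3*y - 1
Step 2: Apply d again to each 2-form coefficient. The only possible 3-form in R^3 is dx ∧ dy ∧ dz, with coefficient
  ∂(coeff of dy∧dz)/∂x - ∂(coeff of dx∧dz)/∂y + ∂(coeff of dx∧dy)/∂z
  = ∂/∂x (3*y - 1) - ∂/∂y (7*x) + ∂/∂z (-x).
Each of these terms simplifies to sums of mixed partials that cancel in pairs. The result is 0 (by equality of mixed partials for smooth functions — Schwarz / Clairaut).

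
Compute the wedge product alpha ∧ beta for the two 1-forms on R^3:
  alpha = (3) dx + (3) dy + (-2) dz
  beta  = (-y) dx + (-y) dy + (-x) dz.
alpha ∧ beta = (-3*x - 2*y) dx ∧ dz + (-3*x - 2*y) dy ∧ dz

Distribute the wedge, using dx_i ∧ dx_j = -dx_j ∧ dx_i and dx_i ∧ dx_i = 0. For each pair (i, j) with i < j, the coefficient of dx_i ∧ dx_j in alpha ∧ beta is (alpha_i * beta_j - alpha_j * beta_i). Collecting: alpha ∧ beta = (-3*x - 2*y) dx ∧ dz + (-3*x - 2*y) dy ∧ dz.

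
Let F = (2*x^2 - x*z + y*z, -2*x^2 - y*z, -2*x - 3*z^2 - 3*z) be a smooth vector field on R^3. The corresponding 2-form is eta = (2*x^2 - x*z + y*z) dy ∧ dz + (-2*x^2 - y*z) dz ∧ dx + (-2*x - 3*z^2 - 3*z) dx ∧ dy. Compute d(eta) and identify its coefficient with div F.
d(eta) = (4*x - 8*z - 3) dx ∧ dy ∧ dz; div F = 4*x - 8*z - 3

For a 2-form in R^3 of the form above, applying d gives a 3-form with coefficient ∂P/∂x + ∂Q/∂y + ∂R/∂z:
  ∂P/∂x = 4*x - z
  ∂Q/∂y = -z
  ∂R/∂z = -6*z - 3
Sum = 4*x - 8*z - 3, which is exactly div F.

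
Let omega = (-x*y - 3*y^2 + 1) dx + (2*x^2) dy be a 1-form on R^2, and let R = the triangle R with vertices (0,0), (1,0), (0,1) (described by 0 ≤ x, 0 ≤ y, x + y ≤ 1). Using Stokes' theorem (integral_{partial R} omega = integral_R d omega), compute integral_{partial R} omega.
integral_(partial R) omega = 11/6

Stokes: integral_partial_R omega = integral_R d omega with d omega = (∂Q/∂x - ∂P/∂y) dx ∧ dy.
  ∂Q/∂x = 4*x
  ∂P/∂y = -x - 6*y
  integrand = ∂Q/∂x - ∂P/∂y = 5*x + 6*y.
Integrating over R: integral_0^1 integral_0^{1-x} (5*x + 6*y) dy dx = 11/6.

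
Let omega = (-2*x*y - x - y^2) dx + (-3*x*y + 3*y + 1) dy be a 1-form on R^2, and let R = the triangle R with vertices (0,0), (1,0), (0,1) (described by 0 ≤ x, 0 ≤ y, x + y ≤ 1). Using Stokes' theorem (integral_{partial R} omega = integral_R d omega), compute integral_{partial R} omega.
integral_(partial R) omega = 1/6

Stokes: integral_partial_R omega = integral_R d omega with d omega = (∂Q/∂x - ∂P/∂y) dx ∧ dy.
  ∂Q/∂x = -3*y
  ∂P/∂y = -2*x - 2*y
  integrand = ∂Q/∂x - ∂P/∂y = 2*x - y.
Integrating over R: integral_0^1 integral_0^{1-x} (2*x - y) dy dx = 1/6.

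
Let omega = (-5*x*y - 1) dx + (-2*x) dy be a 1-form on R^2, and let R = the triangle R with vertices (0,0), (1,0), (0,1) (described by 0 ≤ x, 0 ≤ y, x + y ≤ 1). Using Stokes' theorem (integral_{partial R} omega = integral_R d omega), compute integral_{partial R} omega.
integral_(partial R) omega = -1/6

Stokes: integral_partial_R omega = integral_R d omega with d omega = (∂Q/∂x - ∂P/∂y) dx ∧ dy.
  ∂Q/∂x = -2
  ∂P/∂y = -5*x
  integrand = ∂Q/∂x - ∂P/∂y = 5*x - 2.
Integrating over R: integral_0^1 integral_0^{1-x} (5*x - 2) dy dx = -1/6.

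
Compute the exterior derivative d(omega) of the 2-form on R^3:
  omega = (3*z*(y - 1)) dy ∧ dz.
d(omega) = 0

For a 2-form omega = sum_{i<j} g_{ij} dx_i ∧ dx_j, the exterior derivative is
  d(omega) = sum_{i<j} d(g_{ij}) ∧ dx_i ∧ dx_j = sum_{i<j, k} (∂g_{ij}/∂x_k) dx_k ∧ dx_i ∧ dx_j.
Expand each term, using dx_k ∧ dx_i ∧ dx_j = sgn(permutation) dx_{(a)} ∧ dx_{(b)} ∧ dx_{(c)} with (a < b < c) sorted:

Collecting like 3-forms: d(omega) = 0.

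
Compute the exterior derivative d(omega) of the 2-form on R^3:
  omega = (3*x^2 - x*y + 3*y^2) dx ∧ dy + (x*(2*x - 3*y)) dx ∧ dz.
d(omega) = (3*x) dx ∧ dy ∧ dz

For a 2-form omega = sum_{i<j} g_{ij} dx_i ∧ dx_j, the exterior derivative is
  d(omega) = sum_{i<j} d(g_{ij}) ∧ dx_i ∧ dx_j = sum_{i<j, k} (∂g_{ij}/∂x_k) dx_k ∧ dx_i ∧ dx_j.
Expand each term, using dx_k ∧ dx_i ∧ dx_j = sgn(permutation) dx_{(a)} ∧ dx_{(b)} ∧ dx_{(c)} with (a < b < c) sorted:
  d(x*(2*x - 3*y)) includes (∂/∂y)(x*(2*x - 3*y)) dy = (-3*x) dy, which multiplied by dx ∧ dz gives (3*x) dx ∧ dy ∧ dz
Collecting like 3-forms: d(omega) = (3*x) dx ∧ dy ∧ dz.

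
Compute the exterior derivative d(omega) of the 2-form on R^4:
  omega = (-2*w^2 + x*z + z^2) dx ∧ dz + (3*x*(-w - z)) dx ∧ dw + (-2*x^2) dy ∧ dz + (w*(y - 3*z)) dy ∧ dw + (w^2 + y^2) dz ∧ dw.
d(omega) = (-4*w + 3*x) dx ∧ dz ∧ dw + (-4*x) dx ∧ dy ∧ dz + (3*w + 2*y) dy ∧ dz ∧ dw

For a 2-form omega = sum_{i<j} g_{ij} dx_i ∧ dx_j, the exterior derivative is
  d(omega) = sum_{i<j} d(g_{ij}) ∧ dx_i ∧ dx_j = sum_{i<j, k} (∂g_{ij}/∂x_k) dx_k ∧ dx_i ∧ dx_j.
Expand each term, using dx_k ∧ dx_i ∧ dx_j = sgn(permutation) dx_{(a)} ∧ dx_{(b)} ∧ dx_{(c)} with (a < b < c) sorted:
  d(-2*w^2 + x*z + z^2) includes (∂/∂w)(-2*w^2 + x*z + z^2) dw = (-4*w) dw, which multiplied by dx ∧ dz gives (-4*w) dx ∧ dz ∧ dw
  d(3*x*(-w - z)) includes (∂/∂z)(3*x*(-w - z)) dz = (-3*x) dz, which multiplied by dx ∧ dw gives (3*x) dx ∧ dz ∧ dw
  d(-2*x^2) includes (∂/∂x)(-2*x^2) dx = (-4*x) dx, which multiplied by dy ∧ dz gives (-4*x) dx ∧ dy ∧ dz
  d(w*(y - 3*z)) includes (∂/∂z)(w*(y - 3*z)) dz = (-3*w) dz, which multiplied by dy ∧ dw gives (3*w) dy ∧ dz ∧ dw
  d(w^2 + y^2) includes (∂/∂y)(w^2 + y^2) dy = (2*y) dy, which multiplied by dz ∧ dw gives (2*y) dy ∧ dz ∧ dw
Collecting like 3-forms: d(omega) = (-4*w + 3*x) dx ∧ dz ∧ dw + (-4*x) dx ∧ dy ∧ dz + (3*w + 2*y) dy ∧ dz ∧ dw.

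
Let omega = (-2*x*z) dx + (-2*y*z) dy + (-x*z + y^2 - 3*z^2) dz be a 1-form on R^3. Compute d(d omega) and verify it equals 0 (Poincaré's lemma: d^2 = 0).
d(d omega) = 0

Step 1: d omega = sum_{i<j} (∂f_j/∂x_i - ∂f_i/∂x_j) dx_i ∧ dx_j:
  coeff of dx ∧ dy: 0
  coeff of dx ∧ dz: 2*x - z
  coeff of dy ∧ dz: 4*y
Step 2: Apply d again to each 2-form coefficient. The only possible 3-form in R^3 is dx ∧ dy ∧ dz, with coefficient
  ∂(coeff of dy∧dz)/∂x - ∂(coeff of dx∧dz)/∂y + ∂(coeff of dx∧dy)/∂z
  = ∂/∂x (4*y) - ∂/∂y (2*x - z) + ∂/∂z (0).
Each of these terms simplifies to sums of mixed partials that cancel in pairs. The result is 0 (by equality of mixed partials for smooth functions — Schwarz / Clairaut).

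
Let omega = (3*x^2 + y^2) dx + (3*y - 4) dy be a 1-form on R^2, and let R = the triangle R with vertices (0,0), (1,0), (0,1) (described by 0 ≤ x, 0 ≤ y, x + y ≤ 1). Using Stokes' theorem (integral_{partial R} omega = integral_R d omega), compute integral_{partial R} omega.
integral_(partial R) omega = -1/3

Stokes: integral_partial_R omega = integral_R d omega with d omega = (∂Q/∂x - ∂P/∂y) dx ∧ dy.
  ∂Q/∂x = 0
  ∂P/∂y = 2*y
  integrand = ∂Q/∂x - ∂P/∂y = -2*y.
Integrating over R: integral_0^1 integral_0^{1-x} (-2*y) dy dx = -1/3.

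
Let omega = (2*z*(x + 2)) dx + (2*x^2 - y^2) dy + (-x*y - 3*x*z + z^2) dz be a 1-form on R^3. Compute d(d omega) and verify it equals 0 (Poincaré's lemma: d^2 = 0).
d(d omega) = 0

Step 1: d omega = sum_{i<j} (∂f_j/∂x_i - ∂f_i/∂x_j) dx_i ∧ dx_j:
  coeff of dx ∧ dy: 4*x
  coeff of dx ∧ dz: -2*x - y - 3*z - 4
  coeff of dy ∧ dz: -x
Step 2: Apply d again to each 2-form coefficient. The only possible 3-form in R^3 is dx ∧ dy ∧ dz, with coefficient
  ∂(coeff of dy∧dz)/∂x - ∂(coeff of dx∧dz)/∂y + ∂(coeff of dx∧dy)/∂z
  = ∂/∂x (-x) - ∂/∂y (-2*x - y - 3*z - 4) + ∂/∂z (4*x).
Each of these terms simplifies to sums of mixed partials that cancel in pairs. The result is 0 (by equality of mixed partials for smooth functions — Schwarz / Clairaut).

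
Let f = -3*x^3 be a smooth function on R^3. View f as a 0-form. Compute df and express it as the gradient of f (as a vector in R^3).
df = (-9*x^2) dx + (0) dy + (0) dz; grad f = (-9*x^2, 0, 0)

For a 0-form f, d f = (∂f/∂x) dx + (∂f/∂y) dy + (∂f/∂z) dz. The components of the vector representation are exactly the entries of grad f in Cartesian coordinates:
  ∂f/∂x = -9*x^2
  ∂f/∂y = 0
  ∂f/∂z = 0.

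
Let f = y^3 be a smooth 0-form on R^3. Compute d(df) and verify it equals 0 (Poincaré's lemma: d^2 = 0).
d(df) = 0

Step 1: df = sum_i (∂f/∂x_i) dx_i = (0) dx + (3*y^2) dy + (0) dz.
Step 2: Apply d again. Using the 1-form formula, the coefficient of dx ∧ dy in d(df) is ∂^2 f/∂x ∂y - ∂^2 f/∂y ∂x = (0) - (0) = 0 (equality of mixed partials for smooth f).
Similarly for dx ∧ dz and dy ∧ dz — all coefficients vanish. So d(df) = 0.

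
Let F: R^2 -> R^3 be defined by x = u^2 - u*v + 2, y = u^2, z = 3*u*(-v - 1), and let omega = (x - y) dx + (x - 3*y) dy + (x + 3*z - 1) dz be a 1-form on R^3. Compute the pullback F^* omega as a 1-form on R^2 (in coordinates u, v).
F^* omega = (-4*u^3 - 7*u^2*v - 3*u^2 + 31*u*v^2 + 57*u*v + 35*u - 5*v - 3) du + (u*(-3*u^2 + 31*u*v + 27*u - 5)) dv

Using F^*(f dg) = (f ∘ F) d(g ∘ F), substitute each coordinate x_i by F_i(u, v) in f_i, and replace dx_i by d F_i = (∂F_i/∂u) du + (∂F_i/∂v) dv.
  For the x component: f_1(F) = -u*v + 2; d F_1 = (2*u - v) du + (-u) dv
  For the y component: f_2(F) = -2*u^2 - u*v + 2; d F_2 = (2*u) du + (0) dv
  For the z component: f_3(F) = u^2 - 10*u*v - 9*u + 1; d F_3 = (-3*v - 3) du + (-3*u) dv
Combining and collecting du, dv coefficients:
  coeff of du: -4*u^3 - 7*u^2*v - 3*u^2 + 31*u*v^2 + 57*u*v + 35*u - 5*v - 3
  coeff of dv: u*(-3*u^2 + 31*u*v + 27*u - 5)
F^* omega = (-4*u^3 - 7*u^2*v - 3*u^2 + 31*u*v^2 + 57*u*v + 35*u - 5*v - 3) du + (u*(-3*u^2 + 31*u*v + 27*u - 5)) dv.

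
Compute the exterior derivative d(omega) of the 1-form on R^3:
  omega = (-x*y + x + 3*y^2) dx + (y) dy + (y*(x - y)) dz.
d(omega) = (x - 6*y) dx ∧ dy + (y) dx ∧ dz + (x - 2*y) dy ∧ dz

For a 1-form omega = sum_i f_i dx_i, the exterior derivative is
  d(omega) = sum_{i < j} (∂f_j/∂x_i - ∂f_i/∂x_j) dx_i ∧ dx_j.
  coefficient of dx ∧ dy: ∂f_2/∂x - ∂f_1/∂y = ∂(y)/∂x - ∂(-x*y + x + 3*y^2)/∂y = x - 6*y
  coefficient of dx ∧ dz: ∂f_3/∂x - ∂f_1/∂z = ∂(y*(x - y))/∂x - ∂(-x*y + x + 3*y^2)/∂z = y
  coefficient of dy ∧ dz: ∂f_3/∂y - ∂f_2/∂z = ∂(y*(x - y))/∂y - ∂(y)/∂z = x - 2*y
Assembling: d(omega) = (x - 6*y) dx ∧ dy + (y) dx ∧ dz + (x - 2*y) dy ∧ dz.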